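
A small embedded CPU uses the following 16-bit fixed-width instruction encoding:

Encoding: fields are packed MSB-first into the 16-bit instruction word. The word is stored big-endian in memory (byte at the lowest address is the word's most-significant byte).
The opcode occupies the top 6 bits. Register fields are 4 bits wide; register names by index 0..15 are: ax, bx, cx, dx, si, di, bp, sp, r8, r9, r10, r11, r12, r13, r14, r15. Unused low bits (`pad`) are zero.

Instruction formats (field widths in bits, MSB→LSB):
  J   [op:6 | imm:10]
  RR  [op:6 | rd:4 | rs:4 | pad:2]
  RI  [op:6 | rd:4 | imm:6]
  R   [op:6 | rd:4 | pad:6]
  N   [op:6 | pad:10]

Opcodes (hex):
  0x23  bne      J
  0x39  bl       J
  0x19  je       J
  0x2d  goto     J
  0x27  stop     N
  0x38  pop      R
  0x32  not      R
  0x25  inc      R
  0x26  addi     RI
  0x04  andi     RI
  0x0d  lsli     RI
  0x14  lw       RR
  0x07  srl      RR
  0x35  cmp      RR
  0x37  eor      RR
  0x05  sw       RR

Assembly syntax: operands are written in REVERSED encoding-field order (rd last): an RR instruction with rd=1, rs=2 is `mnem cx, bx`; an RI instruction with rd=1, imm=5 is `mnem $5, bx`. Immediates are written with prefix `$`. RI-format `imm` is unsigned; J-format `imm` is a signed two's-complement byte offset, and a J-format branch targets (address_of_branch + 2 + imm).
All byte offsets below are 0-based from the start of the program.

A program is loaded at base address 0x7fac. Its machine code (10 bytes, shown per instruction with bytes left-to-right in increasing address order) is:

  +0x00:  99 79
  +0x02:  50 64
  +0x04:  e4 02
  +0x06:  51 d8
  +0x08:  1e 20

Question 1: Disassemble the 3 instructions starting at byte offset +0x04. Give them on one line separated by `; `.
off 0x04: read e4 02 as big → 0xe402
  op=0xe402>>10=0x39 ⇒ bl (J)
  imm@[9:0]=0x2 ⇒ $2
off 0x06: read 51 d8 as big → 0x51d8
  op=0x51d8>>10=0x14 ⇒ lw (RR)
  rd@[9:6]=0x7 ⇒ sp
  rs@[5:2]=0x6 ⇒ bp
off 0x08: read 1e 20 as big → 0x1e20
  op=0x1e20>>10=0x7 ⇒ srl (RR)
  rd@[9:6]=0x8 ⇒ r8
  rs@[5:2]=0x8 ⇒ r8

bl $2; lw bp, sp; srl r8, r8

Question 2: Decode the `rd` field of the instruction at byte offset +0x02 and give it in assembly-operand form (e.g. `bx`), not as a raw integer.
bx

+0x02: 50 64 ⇒ word 0x5064 (big)
  op=0x5064>>10=0x14 ⇒ lw (RR)
  [9:6] rd=1 = bx
  [5:2] rs=9 = r9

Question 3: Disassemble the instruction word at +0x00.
addi $57, di

+0x00: 99 79 ⇒ word 0x9979 (big)
  opcode bits[15:10]=0x26: addi/RI
  rd: (w>>6)&0xf=0x5 → di
  imm: (w>>0)&0x3f=0x39 → $57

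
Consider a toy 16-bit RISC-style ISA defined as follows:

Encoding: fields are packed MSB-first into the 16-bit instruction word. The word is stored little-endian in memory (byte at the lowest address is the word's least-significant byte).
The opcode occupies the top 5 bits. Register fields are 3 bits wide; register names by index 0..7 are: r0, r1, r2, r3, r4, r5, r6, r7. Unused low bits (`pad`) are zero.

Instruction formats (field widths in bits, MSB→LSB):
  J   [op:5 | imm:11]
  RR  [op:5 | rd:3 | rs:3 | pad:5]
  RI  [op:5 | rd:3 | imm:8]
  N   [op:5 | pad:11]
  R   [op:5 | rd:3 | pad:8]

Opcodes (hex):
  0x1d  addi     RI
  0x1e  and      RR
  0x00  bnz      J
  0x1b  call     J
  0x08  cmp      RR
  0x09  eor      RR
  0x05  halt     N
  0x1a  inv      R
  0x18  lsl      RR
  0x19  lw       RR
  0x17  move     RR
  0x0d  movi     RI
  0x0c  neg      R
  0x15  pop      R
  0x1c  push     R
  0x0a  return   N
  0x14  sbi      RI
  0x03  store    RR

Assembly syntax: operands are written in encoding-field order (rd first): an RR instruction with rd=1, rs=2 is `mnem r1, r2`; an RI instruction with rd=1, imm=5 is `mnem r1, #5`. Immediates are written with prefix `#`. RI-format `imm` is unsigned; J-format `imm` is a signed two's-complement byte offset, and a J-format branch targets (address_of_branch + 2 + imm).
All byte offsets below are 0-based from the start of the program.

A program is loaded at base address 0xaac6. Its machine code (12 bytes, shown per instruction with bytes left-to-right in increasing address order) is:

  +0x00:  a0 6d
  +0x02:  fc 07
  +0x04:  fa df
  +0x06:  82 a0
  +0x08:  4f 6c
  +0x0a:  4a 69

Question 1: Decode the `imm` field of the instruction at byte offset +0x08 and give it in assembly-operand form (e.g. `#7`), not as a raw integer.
off 0x08: read 4f 6c as little → 0x6c4f
  op=0x6c4f>>11=0xd ⇒ movi (RI)
  rd@[10:8]=0x4 ⇒ r4
  imm@[7:0]=0x4f ⇒ #79

#79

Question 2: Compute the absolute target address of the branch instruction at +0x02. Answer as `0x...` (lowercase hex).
0xaac6

off 0x02: read fc 07 as little → 0x07fc
  top 5b → 0x0 → bnz [J]
  [10:0] imm=2044 (s11→-4) = #-4
  target = base 0xaac6 + off 0x02 + 2 + imm -4 = 0xaac6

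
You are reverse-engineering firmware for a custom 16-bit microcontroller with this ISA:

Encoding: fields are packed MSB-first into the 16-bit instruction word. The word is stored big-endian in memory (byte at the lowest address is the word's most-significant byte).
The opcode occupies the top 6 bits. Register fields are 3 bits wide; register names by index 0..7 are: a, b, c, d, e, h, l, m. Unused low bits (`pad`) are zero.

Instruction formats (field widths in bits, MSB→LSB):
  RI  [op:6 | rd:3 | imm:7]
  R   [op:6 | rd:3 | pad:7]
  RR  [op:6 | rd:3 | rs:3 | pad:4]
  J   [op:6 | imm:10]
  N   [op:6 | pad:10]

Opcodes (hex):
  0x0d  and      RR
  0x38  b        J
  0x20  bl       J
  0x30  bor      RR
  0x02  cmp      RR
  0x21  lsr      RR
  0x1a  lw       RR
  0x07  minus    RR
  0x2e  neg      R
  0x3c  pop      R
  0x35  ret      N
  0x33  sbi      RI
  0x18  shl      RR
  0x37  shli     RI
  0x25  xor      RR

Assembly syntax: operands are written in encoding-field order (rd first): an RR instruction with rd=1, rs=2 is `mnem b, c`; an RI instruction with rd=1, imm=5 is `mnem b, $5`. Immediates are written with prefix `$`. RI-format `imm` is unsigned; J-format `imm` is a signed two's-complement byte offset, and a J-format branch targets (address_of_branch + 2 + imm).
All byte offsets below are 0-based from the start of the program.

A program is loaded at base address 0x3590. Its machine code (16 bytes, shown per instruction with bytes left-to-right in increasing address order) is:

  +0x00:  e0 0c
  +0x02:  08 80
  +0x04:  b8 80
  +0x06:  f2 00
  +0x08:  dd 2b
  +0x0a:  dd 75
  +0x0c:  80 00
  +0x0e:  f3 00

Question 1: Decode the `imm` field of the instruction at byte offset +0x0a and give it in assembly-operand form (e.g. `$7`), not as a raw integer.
off 0x0a: read dd 75 as big → 0xdd75
  op=0xdd75>>10=0x37 ⇒ shli (RI)
  rd@[9:7]=0x2 ⇒ c
  imm@[6:0]=0x75 ⇒ $117

$117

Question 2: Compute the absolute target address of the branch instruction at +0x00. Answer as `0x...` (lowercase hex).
+0x00: e0 0c ⇒ word 0xe00c (big)
  opcode bits[15:10]=0x38: b/J
  [9:0] imm=12 = $12
  target = base 0x3590 + off 0x00 + 2 + imm 12 = 0x359e

0x359e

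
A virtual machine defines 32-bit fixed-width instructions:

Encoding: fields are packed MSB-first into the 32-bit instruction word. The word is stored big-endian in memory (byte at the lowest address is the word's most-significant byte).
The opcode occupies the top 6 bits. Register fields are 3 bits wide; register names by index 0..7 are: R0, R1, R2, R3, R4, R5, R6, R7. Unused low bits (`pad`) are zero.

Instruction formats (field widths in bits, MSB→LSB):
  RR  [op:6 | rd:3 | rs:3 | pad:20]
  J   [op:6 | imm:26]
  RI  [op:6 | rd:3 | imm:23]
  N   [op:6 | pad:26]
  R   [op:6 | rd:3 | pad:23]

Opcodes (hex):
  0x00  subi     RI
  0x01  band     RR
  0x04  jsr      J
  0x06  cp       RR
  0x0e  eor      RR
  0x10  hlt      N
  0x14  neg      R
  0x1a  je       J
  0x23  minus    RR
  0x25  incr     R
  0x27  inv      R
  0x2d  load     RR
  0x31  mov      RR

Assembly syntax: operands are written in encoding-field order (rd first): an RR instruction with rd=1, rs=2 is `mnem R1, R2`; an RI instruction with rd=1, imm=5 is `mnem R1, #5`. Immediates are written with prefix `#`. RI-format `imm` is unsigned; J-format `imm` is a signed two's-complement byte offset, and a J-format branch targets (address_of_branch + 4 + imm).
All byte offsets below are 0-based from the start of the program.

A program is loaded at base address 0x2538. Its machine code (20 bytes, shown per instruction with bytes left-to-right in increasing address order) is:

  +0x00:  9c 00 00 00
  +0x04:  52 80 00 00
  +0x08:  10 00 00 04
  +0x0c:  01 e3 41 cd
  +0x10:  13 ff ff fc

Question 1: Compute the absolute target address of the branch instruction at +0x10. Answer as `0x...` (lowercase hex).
0x2548

+0x10: 13 ff ff fc ⇒ word 0x13fffffc (big)
  opcode bits[31:26]=0x4: jsr/J
  imm: (w>>0)&0x3ffffff=0x3fffffc (s26→-4) → #-4
  target = base 0x2538 + off 0x10 + 4 + imm -4 = 0x2548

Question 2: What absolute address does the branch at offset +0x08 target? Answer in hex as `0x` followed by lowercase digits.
0x2548

+0x08: 10 00 00 04 ⇒ word 0x10000004 (big)
  top 6b → 0x4 → jsr [J]
  imm: (w>>0)&0x3ffffff=0x4 → #4
  target = base 0x2538 + off 0x08 + 4 + imm 4 = 0x2548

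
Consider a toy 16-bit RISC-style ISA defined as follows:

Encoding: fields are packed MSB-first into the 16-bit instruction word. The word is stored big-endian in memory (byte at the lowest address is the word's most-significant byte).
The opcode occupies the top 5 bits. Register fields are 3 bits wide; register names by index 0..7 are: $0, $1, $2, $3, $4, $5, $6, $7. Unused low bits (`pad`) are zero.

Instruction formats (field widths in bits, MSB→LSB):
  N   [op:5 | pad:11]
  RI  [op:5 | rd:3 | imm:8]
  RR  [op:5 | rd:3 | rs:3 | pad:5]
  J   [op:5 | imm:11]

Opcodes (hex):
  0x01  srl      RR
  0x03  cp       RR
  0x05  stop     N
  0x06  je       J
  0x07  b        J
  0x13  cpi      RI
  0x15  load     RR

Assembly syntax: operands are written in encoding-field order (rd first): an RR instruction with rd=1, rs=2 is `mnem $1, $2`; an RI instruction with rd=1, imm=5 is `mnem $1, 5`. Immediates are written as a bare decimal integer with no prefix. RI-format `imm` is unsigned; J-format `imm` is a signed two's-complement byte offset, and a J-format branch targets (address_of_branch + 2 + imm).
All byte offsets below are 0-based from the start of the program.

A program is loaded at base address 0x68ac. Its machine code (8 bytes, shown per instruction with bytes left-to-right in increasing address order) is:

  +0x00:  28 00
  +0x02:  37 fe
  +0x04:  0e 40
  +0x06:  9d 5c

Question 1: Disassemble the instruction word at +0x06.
+0x06: 9d 5c ⇒ word 0x9d5c (big)
  top 5b → 0x13 → cpi [RI]
  rd: (w>>8)&0x7=0x5 → $5
  imm: (w>>0)&0xff=0x5c → 92

cpi $5, 92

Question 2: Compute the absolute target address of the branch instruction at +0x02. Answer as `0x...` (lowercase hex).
off 0x02: read 37 fe as big → 0x37fe
  opcode bits[15:11]=0x6: je/J
  imm: (w>>0)&0x7ff=0x7fe (s11→-2) → -2
  target = base 0x68ac + off 0x02 + 2 + imm -2 = 0x68ae

0x68ae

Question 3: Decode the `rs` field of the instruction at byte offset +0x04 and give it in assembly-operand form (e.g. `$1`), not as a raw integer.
$2

@+04  big-endian(0e 40) = 0x0e40
  op=0x0e40>>11=0x1 ⇒ srl (RR)
  rd@[10:8]=0x6 ⇒ $6
  rs@[7:5]=0x2 ⇒ $2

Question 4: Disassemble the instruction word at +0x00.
stop

@+00  big-endian(28 00) = 0x2800
  opcode bits[15:11]=0x5: stop/N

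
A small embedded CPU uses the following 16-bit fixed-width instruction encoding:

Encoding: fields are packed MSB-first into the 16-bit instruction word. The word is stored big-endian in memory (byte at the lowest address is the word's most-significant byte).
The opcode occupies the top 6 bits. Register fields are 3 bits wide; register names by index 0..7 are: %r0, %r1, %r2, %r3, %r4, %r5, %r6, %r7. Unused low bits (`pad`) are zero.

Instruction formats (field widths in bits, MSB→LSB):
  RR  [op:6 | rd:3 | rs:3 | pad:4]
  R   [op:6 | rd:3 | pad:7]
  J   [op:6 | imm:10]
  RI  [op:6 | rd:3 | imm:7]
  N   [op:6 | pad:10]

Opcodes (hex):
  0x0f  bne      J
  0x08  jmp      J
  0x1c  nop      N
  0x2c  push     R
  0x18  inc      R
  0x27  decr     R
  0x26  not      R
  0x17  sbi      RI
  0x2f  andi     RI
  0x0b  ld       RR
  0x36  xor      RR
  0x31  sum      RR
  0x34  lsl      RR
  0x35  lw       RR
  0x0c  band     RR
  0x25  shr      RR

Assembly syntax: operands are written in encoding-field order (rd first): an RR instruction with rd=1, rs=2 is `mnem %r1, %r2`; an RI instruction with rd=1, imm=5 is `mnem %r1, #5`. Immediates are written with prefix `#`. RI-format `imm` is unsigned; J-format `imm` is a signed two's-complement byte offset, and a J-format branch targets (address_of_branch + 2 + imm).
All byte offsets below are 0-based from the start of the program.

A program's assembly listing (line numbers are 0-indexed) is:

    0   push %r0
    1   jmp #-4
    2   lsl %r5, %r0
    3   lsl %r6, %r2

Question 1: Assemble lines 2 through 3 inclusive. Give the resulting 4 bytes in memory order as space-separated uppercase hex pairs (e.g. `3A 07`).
D2 80 D3 20

L2: lsl op=0x34:6|rd=5:3|rs=0:3|pad=0:4 ⇒ 0xd280 ⇒ big d2 80
L3: lsl op=0x34:6|rd=6:3|rs=2:3|pad=0:4 ⇒ 0xd320 ⇒ big d3 20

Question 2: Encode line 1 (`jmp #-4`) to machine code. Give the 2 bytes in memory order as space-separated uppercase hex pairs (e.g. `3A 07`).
23 FC

1. jmp fields op=0x8:6|imm=-4:10 → word 23fch → 23 fc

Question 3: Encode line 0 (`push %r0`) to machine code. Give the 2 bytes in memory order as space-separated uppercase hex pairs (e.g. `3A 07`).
B0 00

line 0 (push): pack op=0x2c:6|rd=0:3|pad=0:7 = 0xb000; big→ b0 00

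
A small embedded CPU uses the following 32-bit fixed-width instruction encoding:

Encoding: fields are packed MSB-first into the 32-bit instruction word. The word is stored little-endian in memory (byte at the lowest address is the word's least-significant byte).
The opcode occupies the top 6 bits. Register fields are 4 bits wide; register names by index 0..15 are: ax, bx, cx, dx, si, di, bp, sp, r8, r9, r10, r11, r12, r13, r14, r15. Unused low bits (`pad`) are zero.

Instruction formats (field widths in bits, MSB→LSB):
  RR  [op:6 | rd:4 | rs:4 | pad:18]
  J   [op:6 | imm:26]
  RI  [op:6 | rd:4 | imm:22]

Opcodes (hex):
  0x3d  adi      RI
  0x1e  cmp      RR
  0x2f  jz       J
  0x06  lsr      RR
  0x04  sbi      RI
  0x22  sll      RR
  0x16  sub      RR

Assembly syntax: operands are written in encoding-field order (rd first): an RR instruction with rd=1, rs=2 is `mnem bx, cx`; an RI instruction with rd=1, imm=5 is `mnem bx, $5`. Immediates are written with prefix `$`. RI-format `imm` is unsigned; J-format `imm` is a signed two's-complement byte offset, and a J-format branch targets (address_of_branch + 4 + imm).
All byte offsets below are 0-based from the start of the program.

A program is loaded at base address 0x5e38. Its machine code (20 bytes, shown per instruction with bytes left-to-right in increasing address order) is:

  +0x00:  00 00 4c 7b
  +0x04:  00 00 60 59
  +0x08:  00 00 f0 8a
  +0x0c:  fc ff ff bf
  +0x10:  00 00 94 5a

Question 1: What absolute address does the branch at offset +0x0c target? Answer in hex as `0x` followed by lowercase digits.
0x5e44

@+0c  little-endian(fc ff ff bf) = 0xbffffffc
  opcode bits[31:26]=0x2f: jz/J
  imm@[25:0]=0x3fffffc (s26→-4) ⇒ $-4
  target = base 0x5e38 + off 0x0c + 4 + imm -4 = 0x5e44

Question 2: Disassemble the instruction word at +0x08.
+0x08: 00 00 f0 8a ⇒ word 0x8af00000 (little)
  top 6b → 0x22 → sll [RR]
  rd@[25:22]=0xb ⇒ r11
  rs@[21:18]=0xc ⇒ r12

sll r11, r12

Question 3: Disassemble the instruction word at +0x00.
cmp r13, dx

@+00  little-endian(00 00 4c 7b) = 0x7b4c0000
  top 6b → 0x1e → cmp [RR]
  rd@[25:22]=0xd ⇒ r13
  rs@[21:18]=0x3 ⇒ dx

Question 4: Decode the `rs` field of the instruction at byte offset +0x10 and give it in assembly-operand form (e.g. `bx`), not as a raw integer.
[10] 00 00 94 5a → 0x5a940000
  opcode bits[31:26]=0x16: sub/RR
  rd: (w>>22)&0xf=0xa → r10
  rs: (w>>18)&0xf=0x5 → di

di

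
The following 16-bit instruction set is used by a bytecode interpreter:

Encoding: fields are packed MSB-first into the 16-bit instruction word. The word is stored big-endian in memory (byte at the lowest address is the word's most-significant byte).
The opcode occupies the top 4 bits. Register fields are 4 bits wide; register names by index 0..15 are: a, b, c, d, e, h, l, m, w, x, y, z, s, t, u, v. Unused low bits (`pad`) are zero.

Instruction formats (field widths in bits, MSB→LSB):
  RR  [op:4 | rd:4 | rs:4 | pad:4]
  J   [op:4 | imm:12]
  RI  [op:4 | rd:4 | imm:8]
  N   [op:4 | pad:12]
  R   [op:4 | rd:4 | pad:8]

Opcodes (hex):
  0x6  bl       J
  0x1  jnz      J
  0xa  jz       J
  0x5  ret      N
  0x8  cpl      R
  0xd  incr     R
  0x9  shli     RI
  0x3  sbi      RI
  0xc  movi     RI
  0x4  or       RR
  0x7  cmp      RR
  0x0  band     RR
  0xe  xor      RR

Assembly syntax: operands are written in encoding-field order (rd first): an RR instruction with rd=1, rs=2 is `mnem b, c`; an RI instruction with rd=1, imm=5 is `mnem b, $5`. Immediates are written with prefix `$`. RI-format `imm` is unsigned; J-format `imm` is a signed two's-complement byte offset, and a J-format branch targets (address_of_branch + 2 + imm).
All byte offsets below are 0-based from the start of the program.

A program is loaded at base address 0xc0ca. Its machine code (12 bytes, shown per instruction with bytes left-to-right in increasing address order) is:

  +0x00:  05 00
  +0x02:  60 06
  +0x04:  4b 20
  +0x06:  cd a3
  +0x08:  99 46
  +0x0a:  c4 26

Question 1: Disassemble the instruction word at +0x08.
shli x, $70

+0x08: 99 46 ⇒ word 0x9946 (big)
  top 4b → 0x9 → shli [RI]
  rd@[11:8]=0x9 ⇒ x
  imm@[7:0]=0x46 ⇒ $70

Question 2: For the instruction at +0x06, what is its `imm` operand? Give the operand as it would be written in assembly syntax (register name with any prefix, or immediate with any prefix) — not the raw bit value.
[06] cd a3 → 0xcda3
  opcode bits[15:12]=0xc: movi/RI
  rd: (w>>8)&0xf=0xd → t
  imm: (w>>0)&0xff=0xa3 → $163

$163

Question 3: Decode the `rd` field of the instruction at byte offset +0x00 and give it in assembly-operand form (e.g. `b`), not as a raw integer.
+0x00: 05 00 ⇒ word 0x0500 (big)
  op=0x0500>>12=0x0 ⇒ band (RR)
  rd@[11:8]=0x5 ⇒ h
  rs@[7:4]=0x0 ⇒ a

h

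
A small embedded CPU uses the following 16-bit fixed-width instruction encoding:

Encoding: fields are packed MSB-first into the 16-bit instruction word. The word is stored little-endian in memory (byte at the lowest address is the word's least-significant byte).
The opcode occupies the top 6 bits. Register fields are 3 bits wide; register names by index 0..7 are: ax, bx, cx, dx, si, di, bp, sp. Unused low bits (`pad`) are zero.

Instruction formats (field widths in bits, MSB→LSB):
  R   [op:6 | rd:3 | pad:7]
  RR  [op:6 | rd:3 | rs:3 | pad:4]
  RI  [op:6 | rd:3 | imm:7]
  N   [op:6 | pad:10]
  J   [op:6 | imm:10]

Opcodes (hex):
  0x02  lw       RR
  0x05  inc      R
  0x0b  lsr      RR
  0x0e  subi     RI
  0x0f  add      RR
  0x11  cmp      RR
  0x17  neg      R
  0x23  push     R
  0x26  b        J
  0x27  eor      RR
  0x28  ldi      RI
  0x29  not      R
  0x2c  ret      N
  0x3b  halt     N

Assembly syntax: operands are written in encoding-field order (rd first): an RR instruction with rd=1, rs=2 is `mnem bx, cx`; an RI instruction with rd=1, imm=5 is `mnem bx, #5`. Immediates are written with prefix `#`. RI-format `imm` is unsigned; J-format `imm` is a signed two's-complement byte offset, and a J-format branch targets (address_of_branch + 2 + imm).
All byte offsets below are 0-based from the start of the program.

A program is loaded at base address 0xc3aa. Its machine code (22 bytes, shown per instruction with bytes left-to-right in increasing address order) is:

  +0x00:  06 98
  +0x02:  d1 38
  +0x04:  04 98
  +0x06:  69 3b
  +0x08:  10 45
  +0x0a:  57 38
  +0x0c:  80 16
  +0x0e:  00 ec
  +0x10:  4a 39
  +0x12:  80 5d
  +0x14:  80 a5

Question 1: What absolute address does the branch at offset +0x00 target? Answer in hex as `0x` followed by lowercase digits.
0xc3b2

[00] 06 98 → 0x9806
  op=0x9806>>10=0x26 ⇒ b (J)
  imm@[9:0]=0x6 ⇒ #6
  target = base 0xc3aa + off 0x00 + 2 + imm 6 = 0xc3b2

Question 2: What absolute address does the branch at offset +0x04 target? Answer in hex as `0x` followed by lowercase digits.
[04] 04 98 → 0x9804
  top 6b → 0x26 → b [J]
  imm: (w>>0)&0x3ff=0x4 → #4
  target = base 0xc3aa + off 0x04 + 2 + imm 4 = 0xc3b4

0xc3b4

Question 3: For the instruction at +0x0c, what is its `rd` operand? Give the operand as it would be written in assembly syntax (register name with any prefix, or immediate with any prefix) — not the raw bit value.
off 0x0c: read 80 16 as little → 0x1680
  top 6b → 0x5 → inc [R]
  [9:7] rd=5 = di

di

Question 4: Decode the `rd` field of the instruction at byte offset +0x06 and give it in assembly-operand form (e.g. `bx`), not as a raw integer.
bp

[06] 69 3b → 0x3b69
  op=0x3b69>>10=0xe ⇒ subi (RI)
  rd: (w>>7)&0x7=0x6 → bp
  imm: (w>>0)&0x7f=0x69 → #105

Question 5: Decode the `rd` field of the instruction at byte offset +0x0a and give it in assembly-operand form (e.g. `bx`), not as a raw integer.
ax

[0a] 57 38 → 0x3857
  top 6b → 0xe → subi [RI]
  rd@[9:7]=0x0 ⇒ ax
  imm@[6:0]=0x57 ⇒ #87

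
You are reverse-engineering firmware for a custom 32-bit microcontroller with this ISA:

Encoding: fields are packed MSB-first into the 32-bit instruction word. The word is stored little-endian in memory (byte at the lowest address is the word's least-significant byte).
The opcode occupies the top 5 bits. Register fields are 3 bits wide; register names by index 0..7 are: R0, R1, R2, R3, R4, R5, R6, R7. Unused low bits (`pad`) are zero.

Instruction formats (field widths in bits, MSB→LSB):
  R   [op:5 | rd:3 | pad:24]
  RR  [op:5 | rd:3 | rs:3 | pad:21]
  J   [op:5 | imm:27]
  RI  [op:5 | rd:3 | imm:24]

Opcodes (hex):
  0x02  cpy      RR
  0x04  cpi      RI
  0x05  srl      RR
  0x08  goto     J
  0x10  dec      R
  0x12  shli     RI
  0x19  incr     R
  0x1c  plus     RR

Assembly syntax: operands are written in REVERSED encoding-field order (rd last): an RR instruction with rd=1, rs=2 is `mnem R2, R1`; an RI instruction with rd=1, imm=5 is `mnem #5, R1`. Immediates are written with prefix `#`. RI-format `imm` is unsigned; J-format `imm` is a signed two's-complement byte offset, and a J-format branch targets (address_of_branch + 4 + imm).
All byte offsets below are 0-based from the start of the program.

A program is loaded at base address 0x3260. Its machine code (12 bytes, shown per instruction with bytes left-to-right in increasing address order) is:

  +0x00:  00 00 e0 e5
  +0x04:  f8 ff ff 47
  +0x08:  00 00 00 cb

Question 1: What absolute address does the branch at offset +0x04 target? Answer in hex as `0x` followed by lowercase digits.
@+04  little-endian(f8 ff ff 47) = 0x47fffff8
  opcode bits[31:27]=0x8: goto/J
  imm@[26:0]=0x7fffff8 (s27→-8) ⇒ #-8
  target = base 0x3260 + off 0x04 + 4 + imm -8 = 0x3260

0x3260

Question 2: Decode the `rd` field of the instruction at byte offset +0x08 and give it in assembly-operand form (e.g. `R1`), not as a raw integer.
off 0x08: read 00 00 00 cb as little → 0xcb000000
  opcode bits[31:27]=0x19: incr/R
  rd: (w>>24)&0x7=0x3 → R3

R3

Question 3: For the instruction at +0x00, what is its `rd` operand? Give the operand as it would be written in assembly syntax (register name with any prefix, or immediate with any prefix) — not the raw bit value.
R5

@+00  little-endian(00 00 e0 e5) = 0xe5e00000
  opcode bits[31:27]=0x1c: plus/RR
  [26:24] rd=5 = R5
  [23:21] rs=7 = R7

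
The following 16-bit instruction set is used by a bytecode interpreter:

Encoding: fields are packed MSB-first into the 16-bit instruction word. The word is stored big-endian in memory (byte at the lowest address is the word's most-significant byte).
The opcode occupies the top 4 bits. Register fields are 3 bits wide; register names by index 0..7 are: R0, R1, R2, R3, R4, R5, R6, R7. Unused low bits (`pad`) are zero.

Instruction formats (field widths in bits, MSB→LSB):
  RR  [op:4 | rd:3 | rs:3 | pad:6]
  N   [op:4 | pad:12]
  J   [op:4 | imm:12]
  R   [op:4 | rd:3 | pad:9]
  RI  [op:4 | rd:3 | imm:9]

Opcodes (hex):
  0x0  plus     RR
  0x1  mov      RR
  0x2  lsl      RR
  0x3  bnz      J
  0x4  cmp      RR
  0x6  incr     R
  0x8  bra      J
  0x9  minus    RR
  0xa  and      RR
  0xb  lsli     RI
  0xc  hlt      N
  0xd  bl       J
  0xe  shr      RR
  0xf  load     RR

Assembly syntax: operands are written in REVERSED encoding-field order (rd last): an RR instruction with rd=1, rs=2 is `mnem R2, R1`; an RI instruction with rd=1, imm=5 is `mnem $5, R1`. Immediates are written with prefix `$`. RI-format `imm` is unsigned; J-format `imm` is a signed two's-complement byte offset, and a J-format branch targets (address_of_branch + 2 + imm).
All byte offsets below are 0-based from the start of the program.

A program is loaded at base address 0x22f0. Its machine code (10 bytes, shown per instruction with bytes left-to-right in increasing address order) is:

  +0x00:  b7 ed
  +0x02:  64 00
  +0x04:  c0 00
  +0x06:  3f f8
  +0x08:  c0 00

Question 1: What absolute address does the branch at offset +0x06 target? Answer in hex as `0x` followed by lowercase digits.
[06] 3f f8 → 0x3ff8
  op=0x3ff8>>12=0x3 ⇒ bnz (J)
  imm: (w>>0)&0xfff=0xff8 (s12→-8) → $-8
  target = base 0x22f0 + off 0x06 + 2 + imm -8 = 0x22f0

0x22f0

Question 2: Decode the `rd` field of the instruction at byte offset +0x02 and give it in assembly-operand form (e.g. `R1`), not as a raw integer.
@+02  big-endian(64 00) = 0x6400
  opcode bits[15:12]=0x6: incr/R
  rd: (w>>9)&0x7=0x2 → R2

R2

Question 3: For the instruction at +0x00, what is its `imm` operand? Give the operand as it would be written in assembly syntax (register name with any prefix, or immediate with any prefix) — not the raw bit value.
$493

[00] b7 ed → 0xb7ed
  top 4b → 0xb → lsli [RI]
  rd: (w>>9)&0x7=0x3 → R3
  imm: (w>>0)&0x1ff=0x1ed → $493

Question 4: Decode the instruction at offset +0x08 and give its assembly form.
@+08  big-endian(c0 00) = 0xc000
  op=0xc000>>12=0xc ⇒ hlt (N)

hlt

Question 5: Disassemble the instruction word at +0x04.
hlt

+0x04: c0 00 ⇒ word 0xc000 (big)
  op=0xc000>>12=0xc ⇒ hlt (N)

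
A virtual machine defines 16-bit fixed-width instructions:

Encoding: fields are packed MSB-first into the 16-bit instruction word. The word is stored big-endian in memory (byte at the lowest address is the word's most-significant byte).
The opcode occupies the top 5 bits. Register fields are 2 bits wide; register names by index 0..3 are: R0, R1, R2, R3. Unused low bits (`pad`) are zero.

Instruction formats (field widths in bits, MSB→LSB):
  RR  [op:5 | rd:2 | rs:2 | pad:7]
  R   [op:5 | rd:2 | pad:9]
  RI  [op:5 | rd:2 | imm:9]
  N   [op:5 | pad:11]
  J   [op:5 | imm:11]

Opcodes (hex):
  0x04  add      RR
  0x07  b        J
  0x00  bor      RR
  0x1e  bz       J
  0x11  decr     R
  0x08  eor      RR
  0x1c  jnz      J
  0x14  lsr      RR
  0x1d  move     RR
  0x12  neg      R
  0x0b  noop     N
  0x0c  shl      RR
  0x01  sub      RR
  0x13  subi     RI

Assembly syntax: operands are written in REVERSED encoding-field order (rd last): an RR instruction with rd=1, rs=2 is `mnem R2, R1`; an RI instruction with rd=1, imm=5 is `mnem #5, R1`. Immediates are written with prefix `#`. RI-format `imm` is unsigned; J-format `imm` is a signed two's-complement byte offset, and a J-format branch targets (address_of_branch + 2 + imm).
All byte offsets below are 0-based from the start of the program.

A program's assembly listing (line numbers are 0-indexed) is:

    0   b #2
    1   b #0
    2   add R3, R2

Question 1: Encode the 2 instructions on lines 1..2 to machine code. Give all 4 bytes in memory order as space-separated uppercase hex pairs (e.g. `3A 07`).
38 00 25 80

line 1 (b): pack op=0x7:5|imm=0:11 = 0x3800; big→ 38 00
line 2 (add): pack op=0x4:5|rd=2:2|rs=3:2|pad=0:7 = 0x2580; big→ 25 80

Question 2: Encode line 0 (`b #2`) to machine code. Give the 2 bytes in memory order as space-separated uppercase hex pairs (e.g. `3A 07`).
L0: b op=0x7:5|imm=2:11 ⇒ 0x3802 ⇒ big 38 02

38 02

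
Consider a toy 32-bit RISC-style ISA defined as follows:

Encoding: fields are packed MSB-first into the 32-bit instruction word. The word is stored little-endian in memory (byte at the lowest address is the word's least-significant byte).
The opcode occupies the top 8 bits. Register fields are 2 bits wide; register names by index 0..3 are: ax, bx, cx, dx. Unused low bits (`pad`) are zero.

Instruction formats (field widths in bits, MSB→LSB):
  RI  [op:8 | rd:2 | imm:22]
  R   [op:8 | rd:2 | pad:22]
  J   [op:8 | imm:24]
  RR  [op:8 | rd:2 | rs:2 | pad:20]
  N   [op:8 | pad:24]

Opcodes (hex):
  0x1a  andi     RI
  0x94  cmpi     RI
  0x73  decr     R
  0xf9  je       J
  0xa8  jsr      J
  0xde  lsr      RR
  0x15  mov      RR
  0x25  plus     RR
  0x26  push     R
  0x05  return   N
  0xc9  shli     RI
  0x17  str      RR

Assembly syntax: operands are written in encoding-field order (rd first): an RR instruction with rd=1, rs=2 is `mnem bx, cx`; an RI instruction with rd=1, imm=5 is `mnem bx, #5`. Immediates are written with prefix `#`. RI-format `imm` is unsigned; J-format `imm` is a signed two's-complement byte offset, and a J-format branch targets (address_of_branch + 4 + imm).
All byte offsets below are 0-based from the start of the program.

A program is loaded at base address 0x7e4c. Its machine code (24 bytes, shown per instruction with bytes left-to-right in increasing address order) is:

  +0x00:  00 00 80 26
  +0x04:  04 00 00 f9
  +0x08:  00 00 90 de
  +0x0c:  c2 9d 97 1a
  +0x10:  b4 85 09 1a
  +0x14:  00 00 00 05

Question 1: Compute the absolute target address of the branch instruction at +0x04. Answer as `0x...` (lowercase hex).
0x7e58

+0x04: 04 00 00 f9 ⇒ word 0xf9000004 (little)
  opcode bits[31:24]=0xf9: je/J
  imm: (w>>0)&0xffffff=0x4 → #4
  target = base 0x7e4c + off 0x04 + 4 + imm 4 = 0x7e58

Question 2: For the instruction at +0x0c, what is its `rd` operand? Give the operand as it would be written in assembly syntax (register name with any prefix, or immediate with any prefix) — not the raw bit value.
cx

off 0x0c: read c2 9d 97 1a as little → 0x1a979dc2
  top 8b → 0x1a → andi [RI]
  rd@[23:22]=0x2 ⇒ cx
  imm@[21:0]=0x179dc2 ⇒ #1547714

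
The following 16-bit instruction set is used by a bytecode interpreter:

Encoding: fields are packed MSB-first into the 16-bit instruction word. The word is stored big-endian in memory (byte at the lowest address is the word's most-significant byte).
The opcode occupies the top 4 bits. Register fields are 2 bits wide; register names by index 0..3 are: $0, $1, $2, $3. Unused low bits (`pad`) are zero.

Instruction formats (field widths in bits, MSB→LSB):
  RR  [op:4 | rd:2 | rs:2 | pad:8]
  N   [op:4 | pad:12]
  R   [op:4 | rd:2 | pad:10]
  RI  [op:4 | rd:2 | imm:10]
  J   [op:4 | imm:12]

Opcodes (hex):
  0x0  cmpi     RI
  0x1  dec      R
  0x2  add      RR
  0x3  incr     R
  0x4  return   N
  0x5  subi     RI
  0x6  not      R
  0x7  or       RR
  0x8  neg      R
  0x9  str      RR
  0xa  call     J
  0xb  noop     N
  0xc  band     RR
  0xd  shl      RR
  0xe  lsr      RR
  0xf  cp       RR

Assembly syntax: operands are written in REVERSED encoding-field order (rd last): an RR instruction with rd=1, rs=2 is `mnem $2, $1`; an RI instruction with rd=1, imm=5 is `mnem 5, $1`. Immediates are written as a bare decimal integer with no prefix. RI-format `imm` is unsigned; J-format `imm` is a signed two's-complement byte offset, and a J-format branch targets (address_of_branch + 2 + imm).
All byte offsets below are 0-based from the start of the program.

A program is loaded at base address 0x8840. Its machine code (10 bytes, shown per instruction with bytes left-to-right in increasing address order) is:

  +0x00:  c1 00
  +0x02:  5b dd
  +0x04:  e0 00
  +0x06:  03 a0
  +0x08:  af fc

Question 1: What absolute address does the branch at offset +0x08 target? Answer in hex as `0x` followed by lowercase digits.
@+08  big-endian(af fc) = 0xaffc
  op=0xaffc>>12=0xa ⇒ call (J)
  imm: (w>>0)&0xfff=0xffc (s12→-4) → -4
  target = base 0x8840 + off 0x08 + 2 + imm -4 = 0x8846

0x8846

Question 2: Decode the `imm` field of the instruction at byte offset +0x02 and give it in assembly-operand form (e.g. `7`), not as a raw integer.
989

@+02  big-endian(5b dd) = 0x5bdd
  opcode bits[15:12]=0x5: subi/RI
  rd: (w>>10)&0x3=0x2 → $2
  imm: (w>>0)&0x3ff=0x3dd → 989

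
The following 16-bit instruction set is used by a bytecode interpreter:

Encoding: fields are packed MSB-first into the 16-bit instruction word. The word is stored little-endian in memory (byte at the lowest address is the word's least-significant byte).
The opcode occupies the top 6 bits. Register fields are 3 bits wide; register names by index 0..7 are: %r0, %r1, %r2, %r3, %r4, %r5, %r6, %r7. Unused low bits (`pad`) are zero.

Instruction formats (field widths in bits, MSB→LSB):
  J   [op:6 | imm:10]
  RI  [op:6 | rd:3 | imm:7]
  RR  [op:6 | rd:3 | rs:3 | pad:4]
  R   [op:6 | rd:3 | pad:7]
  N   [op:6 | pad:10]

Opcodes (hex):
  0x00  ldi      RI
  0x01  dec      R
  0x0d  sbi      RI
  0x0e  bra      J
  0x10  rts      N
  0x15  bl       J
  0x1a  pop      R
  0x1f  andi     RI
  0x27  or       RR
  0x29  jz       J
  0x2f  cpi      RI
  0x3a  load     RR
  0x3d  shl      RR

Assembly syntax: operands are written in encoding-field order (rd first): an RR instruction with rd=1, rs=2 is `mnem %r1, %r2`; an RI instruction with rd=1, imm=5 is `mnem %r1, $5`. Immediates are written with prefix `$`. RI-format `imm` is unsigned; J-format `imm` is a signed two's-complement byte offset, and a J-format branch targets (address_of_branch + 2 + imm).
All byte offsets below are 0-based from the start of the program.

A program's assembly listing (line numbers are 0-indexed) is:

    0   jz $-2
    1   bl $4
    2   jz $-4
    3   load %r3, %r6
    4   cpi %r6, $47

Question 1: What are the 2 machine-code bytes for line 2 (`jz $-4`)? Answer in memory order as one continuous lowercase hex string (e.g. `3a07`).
2. jz fields op=0x29:6|imm=-4:10 → word a7fch → fc a7

fca7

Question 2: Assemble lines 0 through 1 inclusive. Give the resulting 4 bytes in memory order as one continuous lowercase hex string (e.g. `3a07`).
0. jz fields op=0x29:6|imm=-2:10 → word a7feh → fe a7
1. bl fields op=0x15:6|imm=4:10 → word 5404h → 04 54

fea70454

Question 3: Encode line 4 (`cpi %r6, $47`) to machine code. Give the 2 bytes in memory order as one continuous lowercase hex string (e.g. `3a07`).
line 4 (cpi): pack op=0x2f:6|rd=6:3|imm=47:7 = 0xbf2f; little→ 2f bf

2fbf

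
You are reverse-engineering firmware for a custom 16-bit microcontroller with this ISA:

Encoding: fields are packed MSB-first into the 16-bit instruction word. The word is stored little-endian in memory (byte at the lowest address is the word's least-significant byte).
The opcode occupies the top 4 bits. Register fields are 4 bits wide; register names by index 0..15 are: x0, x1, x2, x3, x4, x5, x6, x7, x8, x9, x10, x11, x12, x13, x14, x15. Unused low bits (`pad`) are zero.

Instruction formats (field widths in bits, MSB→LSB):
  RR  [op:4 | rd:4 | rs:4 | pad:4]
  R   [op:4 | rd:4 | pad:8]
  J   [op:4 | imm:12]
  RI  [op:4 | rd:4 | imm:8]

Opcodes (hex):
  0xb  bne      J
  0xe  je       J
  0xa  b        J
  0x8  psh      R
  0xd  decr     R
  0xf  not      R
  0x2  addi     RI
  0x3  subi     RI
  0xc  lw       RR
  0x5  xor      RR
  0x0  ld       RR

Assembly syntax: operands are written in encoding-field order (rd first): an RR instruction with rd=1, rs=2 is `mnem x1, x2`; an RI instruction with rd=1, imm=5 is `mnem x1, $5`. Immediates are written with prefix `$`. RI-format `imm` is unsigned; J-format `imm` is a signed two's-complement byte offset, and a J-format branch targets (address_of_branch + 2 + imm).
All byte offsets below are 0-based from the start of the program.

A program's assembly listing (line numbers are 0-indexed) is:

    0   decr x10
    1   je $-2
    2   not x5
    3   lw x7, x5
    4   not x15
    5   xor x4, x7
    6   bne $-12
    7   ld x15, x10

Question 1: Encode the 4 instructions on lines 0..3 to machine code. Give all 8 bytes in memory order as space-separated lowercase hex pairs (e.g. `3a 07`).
00 da fe ef 00 f5 50 c7

0. decr fields op=0xd:4|rd=10:4|pad=0:8 → word da00h → 00 da
1. je fields op=0xe:4|imm=-2:12 → word effeh → fe ef
2. not fields op=0xf:4|rd=5:4|pad=0:8 → word f500h → 00 f5
3. lw fields op=0xc:4|rd=7:4|rs=5:4|pad=0:4 → word c750h → 50 c7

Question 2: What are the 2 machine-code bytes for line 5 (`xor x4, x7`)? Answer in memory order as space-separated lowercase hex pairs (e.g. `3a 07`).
70 54

line 5 (xor): pack op=0x5:4|rd=4:4|rs=7:4|pad=0:4 = 0x5470; little→ 70 54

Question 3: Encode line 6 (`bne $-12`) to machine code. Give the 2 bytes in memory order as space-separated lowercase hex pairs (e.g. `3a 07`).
line 6 (bne): pack op=0xb:4|imm=-12:12 = 0xbff4; little→ f4 bf

f4 bf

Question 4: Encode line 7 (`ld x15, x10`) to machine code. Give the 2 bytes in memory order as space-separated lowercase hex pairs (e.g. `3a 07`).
a0 0f

line 7 (ld): pack op=0x0:4|rd=15:4|rs=10:4|pad=0:4 = 0x0fa0; little→ a0 0f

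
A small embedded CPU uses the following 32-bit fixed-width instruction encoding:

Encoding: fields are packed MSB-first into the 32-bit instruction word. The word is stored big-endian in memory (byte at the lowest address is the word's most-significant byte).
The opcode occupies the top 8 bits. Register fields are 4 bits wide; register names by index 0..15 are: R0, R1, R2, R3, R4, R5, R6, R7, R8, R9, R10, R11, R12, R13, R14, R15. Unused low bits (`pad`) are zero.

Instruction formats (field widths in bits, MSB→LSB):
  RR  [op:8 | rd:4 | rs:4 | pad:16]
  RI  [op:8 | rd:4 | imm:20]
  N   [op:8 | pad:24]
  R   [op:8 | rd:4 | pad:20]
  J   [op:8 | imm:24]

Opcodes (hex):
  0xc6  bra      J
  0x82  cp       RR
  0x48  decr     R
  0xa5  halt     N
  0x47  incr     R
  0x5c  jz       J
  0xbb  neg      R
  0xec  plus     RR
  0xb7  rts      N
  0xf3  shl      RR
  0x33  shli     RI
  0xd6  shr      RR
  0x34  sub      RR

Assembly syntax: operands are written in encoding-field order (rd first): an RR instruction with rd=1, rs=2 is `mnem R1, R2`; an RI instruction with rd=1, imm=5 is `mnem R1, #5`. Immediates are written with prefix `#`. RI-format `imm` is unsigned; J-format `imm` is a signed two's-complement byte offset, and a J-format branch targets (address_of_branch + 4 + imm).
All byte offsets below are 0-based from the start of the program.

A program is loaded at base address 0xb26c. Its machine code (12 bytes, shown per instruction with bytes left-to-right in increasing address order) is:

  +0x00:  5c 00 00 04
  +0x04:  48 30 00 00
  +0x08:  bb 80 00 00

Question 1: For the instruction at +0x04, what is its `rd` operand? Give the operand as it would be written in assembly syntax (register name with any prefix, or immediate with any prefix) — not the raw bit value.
R3

+0x04: 48 30 00 00 ⇒ word 0x48300000 (big)
  top 8b → 0x48 → decr [R]
  rd: (w>>20)&0xf=0x3 → R3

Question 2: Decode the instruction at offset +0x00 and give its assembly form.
off 0x00: read 5c 00 00 04 as big → 0x5c000004
  opcode bits[31:24]=0x5c: jz/J
  imm@[23:0]=0x4 ⇒ #4

jz #4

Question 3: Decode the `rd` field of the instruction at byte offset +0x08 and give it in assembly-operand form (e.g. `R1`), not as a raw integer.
[08] bb 80 00 00 → 0xbb800000
  opcode bits[31:24]=0xbb: neg/R
  rd: (w>>20)&0xf=0x8 → R8

R8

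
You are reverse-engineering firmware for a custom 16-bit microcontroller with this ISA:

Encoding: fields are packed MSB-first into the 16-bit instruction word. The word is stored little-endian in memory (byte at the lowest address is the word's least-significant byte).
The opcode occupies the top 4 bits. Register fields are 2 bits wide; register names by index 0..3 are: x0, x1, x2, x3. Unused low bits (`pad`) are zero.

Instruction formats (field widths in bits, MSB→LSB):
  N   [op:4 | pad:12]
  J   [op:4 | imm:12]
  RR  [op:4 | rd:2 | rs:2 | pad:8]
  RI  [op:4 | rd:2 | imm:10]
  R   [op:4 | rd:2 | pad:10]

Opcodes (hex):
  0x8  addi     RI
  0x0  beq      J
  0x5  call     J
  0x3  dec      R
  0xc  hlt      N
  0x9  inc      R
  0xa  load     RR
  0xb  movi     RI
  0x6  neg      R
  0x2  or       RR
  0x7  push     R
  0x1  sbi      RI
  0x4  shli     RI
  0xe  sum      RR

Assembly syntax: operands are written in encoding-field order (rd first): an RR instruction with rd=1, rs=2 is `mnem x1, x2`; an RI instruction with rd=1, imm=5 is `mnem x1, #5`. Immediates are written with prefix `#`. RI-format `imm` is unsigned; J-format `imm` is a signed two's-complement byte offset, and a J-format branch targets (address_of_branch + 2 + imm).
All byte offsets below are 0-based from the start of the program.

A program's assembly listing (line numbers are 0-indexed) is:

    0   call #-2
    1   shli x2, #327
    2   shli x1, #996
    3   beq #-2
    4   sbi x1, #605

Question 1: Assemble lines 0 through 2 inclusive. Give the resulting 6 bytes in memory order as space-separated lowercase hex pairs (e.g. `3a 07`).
fe 5f 47 49 e4 47

0. call fields op=0x5:4|imm=-2:12 → word 5ffeh → fe 5f
1. shli fields op=0x4:4|rd=2:2|imm=327:10 → word 4947h → 47 49
2. shli fields op=0x4:4|rd=1:2|imm=996:10 → word 47e4h → e4 47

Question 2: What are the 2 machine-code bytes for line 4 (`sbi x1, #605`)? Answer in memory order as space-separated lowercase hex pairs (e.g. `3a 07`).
L4: sbi op=0x1:4|rd=1:2|imm=605:10 ⇒ 0x165d ⇒ little 5d 16

5d 16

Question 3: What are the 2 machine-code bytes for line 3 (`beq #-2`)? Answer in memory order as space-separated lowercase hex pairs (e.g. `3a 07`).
fe 0f

line 3 (beq): pack op=0x0:4|imm=-2:12 = 0x0ffe; little→ fe 0f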